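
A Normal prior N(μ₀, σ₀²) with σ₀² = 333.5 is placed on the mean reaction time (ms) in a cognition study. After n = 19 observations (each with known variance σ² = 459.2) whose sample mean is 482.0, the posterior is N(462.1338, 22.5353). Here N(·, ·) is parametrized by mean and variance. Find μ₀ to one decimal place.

With known observation variance, the Normal–Normal posterior has precision τ_n = τ₀ + n/σ² and mean μ_n = (τ₀μ₀ + (n/σ²)x̄)/τ_n.
Here τ₀ = 1/333.5 = 0.002999 and τ_data = 19/459.2 = 0.041376, so τ_n = 0.044375.
Rearranging for μ₀: μ₀ = (μ_n·τ_n − τ_data·x̄)/τ₀ = (462.1338·0.044375 − 0.041376·482.0) / 0.002999 = 0.563955/0.002999 ≈ 188.0.

μ₀ = 188.0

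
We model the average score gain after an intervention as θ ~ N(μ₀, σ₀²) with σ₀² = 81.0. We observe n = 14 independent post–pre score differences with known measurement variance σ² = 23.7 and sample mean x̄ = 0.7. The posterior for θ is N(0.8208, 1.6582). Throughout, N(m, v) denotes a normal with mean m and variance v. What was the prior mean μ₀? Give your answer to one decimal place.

μ₀ = 6.6

The posterior mean is a precision-weighted average: μ_n = (τ₀μ₀ + τ_data·x̄)/(τ₀+τ_data), with τ₀=1/σ₀² and τ_data=n/σ².
Here τ₀ = 1/81.0 = 0.012346 and τ_data = 14/23.7 = 0.590717, so τ_n = 0.603063.
Rearranging for μ₀: μ₀ = (μ_n·τ_n − τ_data·x̄)/τ₀ = (0.8208·0.603063 − 0.590717·0.7) / 0.012346 = 0.081492/0.012346 ≈ 6.6.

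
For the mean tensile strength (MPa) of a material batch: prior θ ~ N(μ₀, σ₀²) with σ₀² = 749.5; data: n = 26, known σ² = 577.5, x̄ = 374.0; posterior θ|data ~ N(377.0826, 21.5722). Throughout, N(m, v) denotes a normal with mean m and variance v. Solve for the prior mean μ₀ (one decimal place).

The posterior mean is a precision-weighted average: μ_n = (τ₀μ₀ + τ_data·x̄)/(τ₀+τ_data), with τ₀=1/σ₀² and τ_data=n/σ².
Here τ₀ = 1/749.5 = 0.001334 and τ_data = 26/577.5 = 0.045022, so τ_n = 0.046356.
Rearranging for μ₀: μ₀ = (μ_n·τ_n − τ_data·x̄)/τ₀ = (377.0826·0.046356 − 0.045022·374.0) / 0.001334 = 0.641813/0.001334 ≈ 481.1.

μ₀ = 481.1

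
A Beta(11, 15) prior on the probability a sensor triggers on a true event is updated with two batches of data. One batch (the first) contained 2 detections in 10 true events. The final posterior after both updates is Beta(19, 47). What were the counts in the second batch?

6 detections and 24 misses

Sequential conjugate updates are equivalent to a single update on the pooled data, so total successes = posterior α − prior α and total failures = posterior β − prior β.
Total across both batches: 19−11=8 detections, 47−15=32 misses.
Subtract the first batch: 8−2=6 detections and 32−8=24 misses.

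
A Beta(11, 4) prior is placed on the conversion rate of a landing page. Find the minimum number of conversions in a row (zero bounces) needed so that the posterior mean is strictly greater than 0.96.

k = 86

After k conversions and 0 bounces the posterior is Beta(11+k, 4), with mean (11+k)/(11+4+k).
Set (11+k)/(15+k) > 0.96 and solve: k > (0.96·15 − 11)/(1 − 0.96) = 85.000.
The smallest integer exceeding 85.000 is 86.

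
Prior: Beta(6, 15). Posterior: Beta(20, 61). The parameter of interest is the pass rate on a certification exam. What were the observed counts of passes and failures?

Under Beta–binomial conjugacy the posterior parameters are (a+s, b+f).
Match parameters: s=20−6=14, f=61−15=46.

14 passes and 46 failures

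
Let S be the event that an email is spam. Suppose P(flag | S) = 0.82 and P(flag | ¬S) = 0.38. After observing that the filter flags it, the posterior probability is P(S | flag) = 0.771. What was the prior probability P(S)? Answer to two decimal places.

Bayes' rule in odds form gives O(S|E) = O(S)·[P(E|S)/P(E|¬S)], hence O(S) = O(S|E)/LR.
Posterior odds = 0.771/(1−0.771) = 3.3668. LR = 0.82/0.38 = 2.1579.
Prior odds = 3.3668/2.1579 = 1.5602, so P(S) = 1.5602/(1+1.5602) ≈ 0.61.

P(S) = 0.61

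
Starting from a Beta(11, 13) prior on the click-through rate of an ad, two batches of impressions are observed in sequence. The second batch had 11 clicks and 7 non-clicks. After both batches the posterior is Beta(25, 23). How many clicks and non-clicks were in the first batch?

3 clicks and 3 non-clicks

Because Beta–binomial updating is additive in the counts, the combined data contributed (α_post−α_prior, β_post−β_prior) successes and failures.
Total across both batches: 25−11=14 clicks, 23−13=10 non-clicks.
Subtract the second batch: 14−11=3 clicks and 10−7=3 non-clicks.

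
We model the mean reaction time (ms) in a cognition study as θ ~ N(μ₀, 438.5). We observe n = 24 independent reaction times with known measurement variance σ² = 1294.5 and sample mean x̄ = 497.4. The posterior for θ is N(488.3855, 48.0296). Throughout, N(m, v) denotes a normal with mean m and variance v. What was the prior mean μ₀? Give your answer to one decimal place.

μ₀ = 415.1

The posterior mean is a precision-weighted average: μ_n = (τ₀μ₀ + τ_data·x̄)/(τ₀+τ_data), with τ₀=1/σ₀² and τ_data=n/σ².
Here τ₀ = 1/438.5 = 0.002281 and τ_data = 24/1294.5 = 0.018540, so τ_n = 0.020821.
Rearranging for μ₀: μ₀ = (μ_n·τ_n − τ_data·x̄)/τ₀ = (488.3855·0.020821 − 0.018540·497.4) / 0.002281 = 0.946878/0.002281 ≈ 415.1.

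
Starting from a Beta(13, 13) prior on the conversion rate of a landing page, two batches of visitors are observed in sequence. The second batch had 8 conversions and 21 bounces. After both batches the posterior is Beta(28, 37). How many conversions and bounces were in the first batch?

7 conversions and 3 bounces

Because Beta–binomial updating is additive in the counts, the combined data contributed (α_post−α_prior, β_post−β_prior) successes and failures.
Total across both batches: 28−13=15 conversions, 37−13=24 bounces.
Subtract the second batch: 15−8=7 conversions and 24−21=3 bounces.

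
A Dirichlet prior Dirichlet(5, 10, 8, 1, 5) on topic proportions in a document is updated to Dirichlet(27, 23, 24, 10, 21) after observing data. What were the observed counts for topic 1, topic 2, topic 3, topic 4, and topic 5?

counts (22, 13, 16, 9, 16)

For a Dirichlet(α) prior with multinomial counts c, the posterior is Dirichlet(α + c) componentwise.
Counts are posterior − prior componentwise: 27−5=22, 23−10=13, 24−8=16, 10−1=9, 21−5=16.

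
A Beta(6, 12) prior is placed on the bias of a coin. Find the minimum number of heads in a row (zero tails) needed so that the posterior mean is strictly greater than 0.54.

After k heads and 0 tails the posterior is Beta(6+k, 12), with mean (6+k)/(6+12+k).
Set (6+k)/(18+k) > 0.54 and solve: k > (0.54·18 − 6)/(1 − 0.54) = 8.087.
The smallest integer exceeding 8.087 is 9, and checking k=9: (15)/(27) = 0.5556 > 0.54.

k = 9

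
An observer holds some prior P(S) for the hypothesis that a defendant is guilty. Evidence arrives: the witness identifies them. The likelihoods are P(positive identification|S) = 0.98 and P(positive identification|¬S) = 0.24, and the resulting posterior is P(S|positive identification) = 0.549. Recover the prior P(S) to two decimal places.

P(S) = 0.23

In odds form, posterior odds = prior odds × likelihood ratio, so prior odds = posterior odds ÷ LR.
Posterior odds = 0.549/(1−0.549) = 1.2173. LR = 0.98/0.24 = 4.0833.
Prior odds = 1.2173/4.0833 = 0.2981, so P(S) = 0.2981/(1+0.2981) ≈ 0.23.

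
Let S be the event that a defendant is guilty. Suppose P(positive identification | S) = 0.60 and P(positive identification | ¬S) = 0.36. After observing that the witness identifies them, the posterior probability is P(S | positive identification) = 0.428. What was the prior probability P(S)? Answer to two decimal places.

P(S) = 0.31

In odds form, posterior odds = prior odds × likelihood ratio, so prior odds = posterior odds ÷ LR.
Posterior odds = 0.428/(1−0.428) = 0.7483. LR = 0.60/0.36 = 1.6667.
Prior odds = 0.7483/1.6667 = 0.4490, so P(S) = 0.4490/(1+0.4490) ≈ 0.31.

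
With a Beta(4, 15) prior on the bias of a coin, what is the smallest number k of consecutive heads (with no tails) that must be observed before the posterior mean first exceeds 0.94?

After k heads and 0 tails the posterior is Beta(4+k, 15), with mean (4+k)/(4+15+k).
Set (4+k)/(19+k) > 0.94 and solve: k > (0.94·19 − 4)/(1 − 0.94) = 231.000.
The smallest integer exceeding 231.000 is 232.

k = 232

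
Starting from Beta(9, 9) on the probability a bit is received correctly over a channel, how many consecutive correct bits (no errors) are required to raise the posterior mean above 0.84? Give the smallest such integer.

After k correct bits and 0 errors the posterior is Beta(9+k, 9), with mean (9+k)/(9+9+k).
Set (9+k)/(18+k) > 0.84 and solve: k > (0.84·18 − 9)/(1 − 0.84) = 38.250.
The smallest integer exceeding 38.250 is 39.

k = 39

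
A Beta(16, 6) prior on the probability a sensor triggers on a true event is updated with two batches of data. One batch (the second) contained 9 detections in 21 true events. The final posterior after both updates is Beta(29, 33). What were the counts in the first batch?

4 detections and 15 misses

Because Beta–binomial updating is additive in the counts, the combined data contributed (α_post−α_prior, β_post−β_prior) successes and failures.
Total across both batches: 29−16=13 detections, 33−6=27 misses.
Subtract the second batch: 13−9=4 detections and 27−12=15 misses.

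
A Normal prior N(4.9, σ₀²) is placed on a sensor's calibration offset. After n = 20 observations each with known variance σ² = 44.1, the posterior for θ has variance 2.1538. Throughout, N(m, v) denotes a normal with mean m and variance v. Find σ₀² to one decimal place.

σ₀² = 92.8

For the Normal–Normal model with known σ², precisions add: τ_n = τ₀ + n/σ².
So 1/σ₀² = 1/2.1538 − 20/44.1 = 0.464296 − 0.453515 = 0.010781.
Hence σ₀² = 1/0.010781 ≈ 92.8.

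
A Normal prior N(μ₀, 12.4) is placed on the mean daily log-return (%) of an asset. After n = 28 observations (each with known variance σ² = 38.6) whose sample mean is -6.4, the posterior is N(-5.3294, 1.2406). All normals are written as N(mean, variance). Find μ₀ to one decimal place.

μ₀ = 4.3

The posterior mean is a precision-weighted average: μ_n = (τ₀μ₀ + τ_data·x̄)/(τ₀+τ_data), with τ₀=1/σ₀² and τ_data=n/σ².
Here τ₀ = 1/12.4 = 0.080645 and τ_data = 28/38.6 = 0.725389, so τ_n = 0.806034.
Rearranging for μ₀: μ₀ = (μ_n·τ_n − τ_data·x̄)/τ₀ = (-5.3294·0.806034 − 0.725389·-6.4) / 0.080645 = 0.346812/0.080645 ≈ 4.3.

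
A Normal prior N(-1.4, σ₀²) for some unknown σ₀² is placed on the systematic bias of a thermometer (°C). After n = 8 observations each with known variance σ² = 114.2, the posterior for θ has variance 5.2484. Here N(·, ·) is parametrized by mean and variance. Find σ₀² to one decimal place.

σ₀² = 8.3

Posterior precision equals prior precision plus data precision: 1/σ_n² = 1/σ₀² + n/σ².
So 1/σ₀² = 1/5.2484 − 8/114.2 = 0.190534 − 0.070053 = 0.120481.
Hence σ₀² = 1/0.120481 ≈ 8.3.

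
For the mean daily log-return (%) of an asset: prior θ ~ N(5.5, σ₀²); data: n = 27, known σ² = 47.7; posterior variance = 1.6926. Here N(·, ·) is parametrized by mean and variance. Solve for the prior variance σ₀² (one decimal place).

σ₀² = 40.4

Posterior precision equals prior precision plus data precision: 1/σ_n² = 1/σ₀² + n/σ².
So 1/σ₀² = 1/1.6926 − 27/47.7 = 0.590807 − 0.566038 = 0.024769.
Hence σ₀² = 1/0.024769 ≈ 40.4.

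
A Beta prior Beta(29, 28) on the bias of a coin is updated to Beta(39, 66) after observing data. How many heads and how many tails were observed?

10 heads and 38 tails

Beta is conjugate to the binomial likelihood: posterior = Beta(α+s, β+f).
Match parameters: s=39−29=10, f=66−28=38.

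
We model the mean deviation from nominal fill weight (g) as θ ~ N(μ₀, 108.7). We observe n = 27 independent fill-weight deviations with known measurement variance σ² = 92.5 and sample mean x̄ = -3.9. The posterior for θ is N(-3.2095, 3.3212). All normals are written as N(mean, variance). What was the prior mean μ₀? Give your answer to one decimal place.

μ₀ = 18.7

With known observation variance, the Normal–Normal posterior has precision τ_n = τ₀ + n/σ² and mean μ_n = (τ₀μ₀ + (n/σ²)x̄)/τ_n.
Here τ₀ = 1/108.7 = 0.009200 and τ_data = 27/92.5 = 0.291892, so τ_n = 0.301092.
Rearranging for μ₀: μ₀ = (μ_n·τ_n − τ_data·x̄)/τ₀ = (-3.2095·0.301092 − 0.291892·-3.9) / 0.009200 = 0.172024/0.009200 ≈ 18.7.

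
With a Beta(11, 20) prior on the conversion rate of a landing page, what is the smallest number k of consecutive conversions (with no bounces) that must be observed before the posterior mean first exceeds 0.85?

After k conversions and 0 bounces the posterior is Beta(11+k, 20), with mean (11+k)/(11+20+k).
Set (11+k)/(31+k) > 0.85 and solve: k > (0.85·31 − 11)/(1 − 0.85) = 102.333.
The smallest integer exceeding 102.333 is 103, and checking k=103: (114)/(134) = 0.8507 > 0.85.

k = 103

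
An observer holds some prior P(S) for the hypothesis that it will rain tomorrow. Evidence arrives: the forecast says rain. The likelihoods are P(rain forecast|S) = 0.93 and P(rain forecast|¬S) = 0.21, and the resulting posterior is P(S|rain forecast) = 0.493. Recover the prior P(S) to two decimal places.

P(S) = 0.18

Bayes' rule in odds form gives O(S|E) = O(S)·[P(E|S)/P(E|¬S)], hence O(S) = O(S|E)/LR.
Posterior odds = 0.493/(1−0.493) = 0.9724. LR = 0.93/0.21 = 4.4286.
Prior odds = 0.9724/4.4286 = 0.2196, so P(S) = 0.2196/(1+0.2196) ≈ 0.18.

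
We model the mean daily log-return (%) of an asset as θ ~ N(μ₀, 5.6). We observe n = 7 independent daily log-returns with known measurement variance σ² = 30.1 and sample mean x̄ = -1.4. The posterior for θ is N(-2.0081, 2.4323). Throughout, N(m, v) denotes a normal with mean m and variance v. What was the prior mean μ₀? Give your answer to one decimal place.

μ₀ = -2.8

The posterior mean is a precision-weighted average: μ_n = (τ₀μ₀ + τ_data·x̄)/(τ₀+τ_data), with τ₀=1/σ₀² and τ_data=n/σ².
Here τ₀ = 1/5.6 = 0.178571 and τ_data = 7/30.1 = 0.232558, so τ_n = 0.411129.
Rearranging for μ₀: μ₀ = (μ_n·τ_n − τ_data·x̄)/τ₀ = (-2.0081·0.411129 − 0.232558·-1.4) / 0.178571 = -0.500007/0.178571 ≈ -2.8.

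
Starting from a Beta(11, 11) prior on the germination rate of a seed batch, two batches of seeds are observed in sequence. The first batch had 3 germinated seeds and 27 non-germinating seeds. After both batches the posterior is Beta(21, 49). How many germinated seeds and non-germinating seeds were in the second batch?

Sequential conjugate updates are equivalent to a single update on the pooled data, so total successes = posterior α − prior α and total failures = posterior β − prior β.
Total across both batches: 21−11=10 germinated seeds, 49−11=38 non-germinating seeds.
Subtract the first batch: 10−3=7 germinated seeds and 38−27=11 non-germinating seeds.

7 germinated seeds and 11 non-germinating seeds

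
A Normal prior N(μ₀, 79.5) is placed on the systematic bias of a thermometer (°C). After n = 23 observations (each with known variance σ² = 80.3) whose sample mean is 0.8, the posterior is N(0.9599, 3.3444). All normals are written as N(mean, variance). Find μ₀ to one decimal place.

μ₀ = 4.6

With known observation variance, the Normal–Normal posterior has precision τ_n = τ₀ + n/σ² and mean μ_n = (τ₀μ₀ + (n/σ²)x̄)/τ_n.
Here τ₀ = 1/79.5 = 0.012579 and τ_data = 23/80.3 = 0.286426, so τ_n = 0.299005.
Rearranging for μ₀: μ₀ = (μ_n·τ_n − τ_data·x̄)/τ₀ = (0.9599·0.299005 − 0.286426·0.8) / 0.012579 = 0.057874/0.012579 ≈ 4.6.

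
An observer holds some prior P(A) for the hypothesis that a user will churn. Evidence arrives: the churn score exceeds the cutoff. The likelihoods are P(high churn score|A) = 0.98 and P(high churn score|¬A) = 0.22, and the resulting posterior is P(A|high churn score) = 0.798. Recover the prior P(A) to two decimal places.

Bayes' rule in odds form gives O(A|E) = O(A)·[P(E|A)/P(E|¬A)], hence O(A) = O(A|E)/LR.
Posterior odds = 0.798/(1−0.798) = 3.9505. LR = 0.98/0.22 = 4.4545.
Prior odds = 3.9505/4.4545 = 0.8869, so P(A) = 0.8869/(1+0.8869) ≈ 0.47.

P(A) = 0.47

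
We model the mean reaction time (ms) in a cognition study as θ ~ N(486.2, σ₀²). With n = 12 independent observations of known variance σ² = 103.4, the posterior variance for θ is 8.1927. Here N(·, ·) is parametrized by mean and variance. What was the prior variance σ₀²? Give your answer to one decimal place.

σ₀² = 166.5

Posterior precision equals prior precision plus data precision: 1/σ_n² = 1/σ₀² + n/σ².
So 1/σ₀² = 1/8.1927 − 12/103.4 = 0.122060 − 0.116054 = 0.006006.
Hence σ₀² = 1/0.006006 ≈ 166.5.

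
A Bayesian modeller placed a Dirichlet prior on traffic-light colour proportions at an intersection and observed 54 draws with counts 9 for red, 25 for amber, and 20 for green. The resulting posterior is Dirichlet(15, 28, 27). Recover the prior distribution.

For a Dirichlet(α) prior with multinomial counts c, the posterior is Dirichlet(α + c) componentwise.
Subtract each count from the matching posterior parameter: 15−9=6, 28−25=3, 27−20=7.

Dirichlet(6, 3, 7)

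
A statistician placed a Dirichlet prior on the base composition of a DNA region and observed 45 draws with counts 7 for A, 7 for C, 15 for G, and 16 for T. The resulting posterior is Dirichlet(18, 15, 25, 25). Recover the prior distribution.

For a Dirichlet(α) prior with multinomial counts c, the posterior is Dirichlet(α + c) componentwise.
Subtract each count from the matching posterior parameter: 18−7=11, 15−7=8, 25−15=10, 25−16=9.

Dirichlet(11, 8, 10, 9)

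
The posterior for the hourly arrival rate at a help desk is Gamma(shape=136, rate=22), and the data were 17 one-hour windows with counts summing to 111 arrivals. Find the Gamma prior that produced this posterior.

Gamma(shape=25, rate=5)

Gamma–Poisson conjugacy: posterior shape = α + Σxᵢ, posterior rate = β + n.
So α = 136 − 111 = 25 and β = 22 − 17 = 5.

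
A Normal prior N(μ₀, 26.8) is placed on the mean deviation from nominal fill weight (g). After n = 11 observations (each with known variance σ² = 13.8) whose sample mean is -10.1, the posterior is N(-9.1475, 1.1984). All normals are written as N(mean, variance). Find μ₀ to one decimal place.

The posterior mean is a precision-weighted average: μ_n = (τ₀μ₀ + τ_data·x̄)/(τ₀+τ_data), with τ₀=1/σ₀² and τ_data=n/σ².
Here τ₀ = 1/26.8 = 0.037313 and τ_data = 11/13.8 = 0.797101, so τ_n = 0.834414.
Rearranging for μ₀: μ₀ = (μ_n·τ_n − τ_data·x̄)/τ₀ = (-9.1475·0.834414 − 0.797101·-10.1) / 0.037313 = 0.417918/0.037313 ≈ 11.2.

μ₀ = 11.2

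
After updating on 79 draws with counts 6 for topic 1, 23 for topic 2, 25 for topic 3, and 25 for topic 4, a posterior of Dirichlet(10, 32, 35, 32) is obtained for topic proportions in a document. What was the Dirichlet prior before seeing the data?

For a Dirichlet(α) prior with multinomial counts c, the posterior is Dirichlet(α + c) componentwise.
Subtract each count from the matching posterior parameter: 10−6=4, 32−23=9, 35−25=10, 32−25=7.

Dirichlet(4, 9, 10, 7)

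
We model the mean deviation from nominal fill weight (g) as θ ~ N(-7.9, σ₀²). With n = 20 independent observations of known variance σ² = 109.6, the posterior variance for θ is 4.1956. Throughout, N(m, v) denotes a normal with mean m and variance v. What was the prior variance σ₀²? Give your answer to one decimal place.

σ₀² = 17.9

For the Normal–Normal model with known σ², precisions add: τ_n = τ₀ + n/σ².
So 1/σ₀² = 1/4.1956 − 20/109.6 = 0.238345 − 0.182482 = 0.055863.
Hence σ₀² = 1/0.055863 ≈ 17.9.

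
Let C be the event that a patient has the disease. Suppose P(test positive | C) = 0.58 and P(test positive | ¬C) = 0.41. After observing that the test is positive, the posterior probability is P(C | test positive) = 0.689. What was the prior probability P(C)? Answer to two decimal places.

In odds form, posterior odds = prior odds × likelihood ratio, so prior odds = posterior odds ÷ LR.
Posterior odds = 0.689/(1−0.689) = 2.2154. LR = 0.58/0.41 = 1.4146.
Prior odds = 2.2154/1.4146 = 1.5661, so P(C) = 1.5661/(1+1.5661) ≈ 0.61.

P(C) = 0.61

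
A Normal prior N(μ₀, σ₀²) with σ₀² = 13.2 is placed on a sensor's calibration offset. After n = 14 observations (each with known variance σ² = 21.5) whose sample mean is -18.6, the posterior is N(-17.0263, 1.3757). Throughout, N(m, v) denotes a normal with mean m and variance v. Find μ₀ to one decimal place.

The posterior mean is a precision-weighted average: μ_n = (τ₀μ₀ + τ_data·x̄)/(τ₀+τ_data), with τ₀=1/σ₀² and τ_data=n/σ².
Here τ₀ = 1/13.2 = 0.075758 and τ_data = 14/21.5 = 0.651163, so τ_n = 0.726921.
Rearranging for μ₀: μ₀ = (μ_n·τ_n − τ_data·x̄)/τ₀ = (-17.0263·0.726921 − 0.651163·-18.6) / 0.075758 = -0.265143/0.075758 ≈ -3.5.

μ₀ = -3.5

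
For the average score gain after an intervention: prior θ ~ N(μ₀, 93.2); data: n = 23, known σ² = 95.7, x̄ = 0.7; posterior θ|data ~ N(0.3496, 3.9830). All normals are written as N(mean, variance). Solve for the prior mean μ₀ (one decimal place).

With known observation variance, the Normal–Normal posterior has precision τ_n = τ₀ + n/σ² and mean μ_n = (τ₀μ₀ + (n/σ²)x̄)/τ_n.
Here τ₀ = 1/93.2 = 0.010730 and τ_data = 23/95.7 = 0.240334, so τ_n = 0.251064.
Rearranging for μ₀: μ₀ = (μ_n·τ_n − τ_data·x̄)/τ₀ = (0.3496·0.251064 − 0.240334·0.7) / 0.010730 = -0.080462/0.010730 ≈ -7.5.

μ₀ = -7.5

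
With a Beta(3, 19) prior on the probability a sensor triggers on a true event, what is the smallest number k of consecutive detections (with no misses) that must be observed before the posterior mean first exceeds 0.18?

After k detections and 0 misses the posterior is Beta(3+k, 19), with mean (3+k)/(3+19+k).
Set (3+k)/(22+k) > 0.18 and solve: k > (0.18·22 − 3)/(1 − 0.18) = 1.171.
The smallest integer exceeding 1.171 is 2.

k = 2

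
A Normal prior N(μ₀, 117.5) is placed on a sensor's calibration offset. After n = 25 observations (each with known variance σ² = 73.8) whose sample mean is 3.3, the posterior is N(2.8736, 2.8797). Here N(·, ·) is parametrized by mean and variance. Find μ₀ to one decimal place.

μ₀ = -14.1

The posterior mean is a precision-weighted average: μ_n = (τ₀μ₀ + τ_data·x̄)/(τ₀+τ_data), with τ₀=1/σ₀² and τ_data=n/σ².
Here τ₀ = 1/117.5 = 0.008511 and τ_data = 25/73.8 = 0.338753, so τ_n = 0.347264.
Rearranging for μ₀: μ₀ = (μ_n·τ_n − τ_data·x̄)/τ₀ = (2.8736·0.347264 − 0.338753·3.3) / 0.008511 = -0.119987/0.008511 ≈ -14.1.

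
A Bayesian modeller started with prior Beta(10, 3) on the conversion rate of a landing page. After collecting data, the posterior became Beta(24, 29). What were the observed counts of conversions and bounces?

Under Beta–binomial conjugacy the posterior parameters are (α+s, β+f).
Match parameters: s=24−10=14, f=29−3=26.

14 conversions and 26 bounces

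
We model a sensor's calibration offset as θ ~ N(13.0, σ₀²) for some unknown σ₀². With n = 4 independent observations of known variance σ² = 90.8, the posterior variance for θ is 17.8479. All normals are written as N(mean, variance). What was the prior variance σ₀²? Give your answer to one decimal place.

σ₀² = 83.5

Posterior precision equals prior precision plus data precision: 1/σ_n² = 1/σ₀² + n/σ².
So 1/σ₀² = 1/17.8479 − 4/90.8 = 0.056029 − 0.044053 = 0.011976.
Hence σ₀² = 1/0.011976 ≈ 83.5.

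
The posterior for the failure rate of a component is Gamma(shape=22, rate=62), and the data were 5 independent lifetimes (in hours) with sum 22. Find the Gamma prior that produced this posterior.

Gamma(shape=17, rate=40)

For an exponential likelihood with a Gamma(α, β) prior on the rate, n observations with total T give posterior Gamma(α+n, β+T).
So α = 22 − 5 = 17 and β = 62 − 22 = 40.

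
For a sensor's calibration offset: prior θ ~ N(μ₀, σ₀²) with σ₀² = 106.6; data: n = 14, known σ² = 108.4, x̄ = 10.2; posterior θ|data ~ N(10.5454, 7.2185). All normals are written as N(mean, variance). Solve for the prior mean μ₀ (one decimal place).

μ₀ = 15.3

With known observation variance, the Normal–Normal posterior has precision τ_n = τ₀ + n/σ² and mean μ_n = (τ₀μ₀ + (n/σ²)x̄)/τ_n.
Here τ₀ = 1/106.6 = 0.009381 and τ_data = 14/108.4 = 0.129151, so τ_n = 0.138532.
Rearranging for μ₀: μ₀ = (μ_n·τ_n − τ_data·x̄)/τ₀ = (10.5454·0.138532 − 0.129151·10.2) / 0.009381 = 0.143535/0.009381 ≈ 15.3.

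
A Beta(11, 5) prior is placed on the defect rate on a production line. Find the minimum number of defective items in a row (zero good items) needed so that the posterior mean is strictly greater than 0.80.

k = 10

After k defective items and 0 good items the posterior is Beta(11+k, 5), with mean (11+k)/(11+5+k).
Set (11+k)/(16+k) > 0.80 and solve: k > (0.80·16 − 11)/(1 − 0.80) = 9.000.
The smallest integer exceeding 9.000 is 10.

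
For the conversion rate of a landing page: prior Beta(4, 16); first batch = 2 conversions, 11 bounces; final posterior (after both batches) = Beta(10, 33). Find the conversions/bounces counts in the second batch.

Sequential conjugate updates are equivalent to a single update on the pooled data, so total successes = posterior α − prior α and total failures = posterior β − prior β.
Total across both batches: 10−4=6 conversions, 33−16=17 bounces.
Subtract the first batch: 6−2=4 conversions and 17−11=6 bounces.

4 conversions and 6 bounces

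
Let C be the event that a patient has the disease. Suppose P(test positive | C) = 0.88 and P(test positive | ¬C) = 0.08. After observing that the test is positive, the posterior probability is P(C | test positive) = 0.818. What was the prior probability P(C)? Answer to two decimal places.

In odds form, posterior odds = prior odds × likelihood ratio, so prior odds = posterior odds ÷ LR.
Posterior odds = 0.818/(1−0.818) = 4.4945. LR = 0.88/0.08 = 11.0000.
Prior odds = 4.4945/11.0000 = 0.4086, so P(C) = 0.4086/(1+0.4086) ≈ 0.29.

P(C) = 0.29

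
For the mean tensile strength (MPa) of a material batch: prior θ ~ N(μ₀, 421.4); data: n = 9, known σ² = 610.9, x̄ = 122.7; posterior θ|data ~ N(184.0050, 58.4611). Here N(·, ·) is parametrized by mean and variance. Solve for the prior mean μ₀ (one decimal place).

μ₀ = 564.6

The posterior mean is a precision-weighted average: μ_n = (τ₀μ₀ + τ_data·x̄)/(τ₀+τ_data), with τ₀=1/σ₀² and τ_data=n/σ².
Here τ₀ = 1/421.4 = 0.002373 and τ_data = 9/610.9 = 0.014732, so τ_n = 0.017105.
Rearranging for μ₀: μ₀ = (μ_n·τ_n − τ_data·x̄)/τ₀ = (184.0050·0.017105 − 0.014732·122.7) / 0.002373 = 1.339789/0.002373 ≈ 564.6.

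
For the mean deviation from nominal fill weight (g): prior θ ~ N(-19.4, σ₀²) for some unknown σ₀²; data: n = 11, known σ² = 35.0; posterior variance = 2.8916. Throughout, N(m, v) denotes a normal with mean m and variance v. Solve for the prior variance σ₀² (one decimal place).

σ₀² = 31.7

For the Normal–Normal model with known σ², precisions add: τ_n = τ₀ + n/σ².
So 1/σ₀² = 1/2.8916 − 11/35.0 = 0.345829 − 0.314286 = 0.031543.
Hence σ₀² = 1/0.031543 ≈ 31.7.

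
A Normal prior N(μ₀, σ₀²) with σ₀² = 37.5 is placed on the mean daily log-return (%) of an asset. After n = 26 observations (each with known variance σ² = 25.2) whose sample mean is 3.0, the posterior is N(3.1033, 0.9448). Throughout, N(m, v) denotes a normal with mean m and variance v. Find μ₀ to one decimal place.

The posterior mean is a precision-weighted average: μ_n = (τ₀μ₀ + τ_data·x̄)/(τ₀+τ_data), with τ₀=1/σ₀² and τ_data=n/σ².
Here τ₀ = 1/37.5 = 0.026667 and τ_data = 26/25.2 = 1.031746, so τ_n = 1.058413.
Rearranging for μ₀: μ₀ = (μ_n·τ_n − τ_data·x̄)/τ₀ = (3.1033·1.058413 − 1.031746·3.0) / 0.026667 = 0.189335/0.026667 ≈ 7.1.

μ₀ = 7.1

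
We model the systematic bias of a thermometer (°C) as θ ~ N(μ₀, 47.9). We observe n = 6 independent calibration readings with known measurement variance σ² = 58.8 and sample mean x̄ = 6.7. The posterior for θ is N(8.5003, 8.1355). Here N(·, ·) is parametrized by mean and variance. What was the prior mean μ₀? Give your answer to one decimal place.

The posterior mean is a precision-weighted average: μ_n = (τ₀μ₀ + τ_data·x̄)/(τ₀+τ_data), with τ₀=1/σ₀² and τ_data=n/σ².
Here τ₀ = 1/47.9 = 0.020877 and τ_data = 6/58.8 = 0.102041, so τ_n = 0.122918.
Rearranging for μ₀: μ₀ = (μ_n·τ_n − τ_data·x̄)/τ₀ = (8.5003·0.122918 − 0.102041·6.7) / 0.020877 = 0.361165/0.020877 ≈ 17.3.

μ₀ = 17.3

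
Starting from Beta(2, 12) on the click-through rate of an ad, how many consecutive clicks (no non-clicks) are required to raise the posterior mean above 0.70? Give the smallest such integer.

k = 27

After k clicks and 0 non-clicks the posterior is Beta(2+k, 12), with mean (2+k)/(2+12+k).
Set (2+k)/(14+k) > 0.70 and solve: k > (0.70·14 − 2)/(1 − 0.70) = 26.000.
The smallest integer exceeding 26.000 is 27.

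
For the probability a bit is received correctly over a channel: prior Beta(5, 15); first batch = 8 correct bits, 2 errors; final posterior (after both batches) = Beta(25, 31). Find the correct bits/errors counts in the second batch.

12 correct bits and 14 errors

Sequential conjugate updates are equivalent to a single update on the pooled data, so total successes = posterior α − prior α and total failures = posterior β − prior β.
Total across both batches: 25−5=20 correct bits, 31−15=16 errors.
Subtract the first batch: 20−8=12 correct bits and 16−2=14 errors.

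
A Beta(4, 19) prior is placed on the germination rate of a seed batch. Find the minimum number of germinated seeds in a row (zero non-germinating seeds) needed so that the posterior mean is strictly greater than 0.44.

After k germinated seeds and 0 non-germinating seeds the posterior is Beta(4+k, 19), with mean (4+k)/(4+19+k).
Set (4+k)/(23+k) > 0.44 and solve: k > (0.44·23 − 4)/(1 − 0.44) = 10.929.
The smallest integer exceeding 10.929 is 11.

k = 11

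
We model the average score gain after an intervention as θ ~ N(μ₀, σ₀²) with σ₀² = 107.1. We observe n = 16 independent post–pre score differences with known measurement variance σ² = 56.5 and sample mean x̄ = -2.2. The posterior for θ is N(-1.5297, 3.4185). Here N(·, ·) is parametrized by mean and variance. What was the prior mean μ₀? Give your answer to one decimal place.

μ₀ = 18.8

With known observation variance, the Normal–Normal posterior has precision τ_n = τ₀ + n/σ² and mean μ_n = (τ₀μ₀ + (n/σ²)x̄)/τ_n.
Here τ₀ = 1/107.1 = 0.009337 and τ_data = 16/56.5 = 0.283186, so τ_n = 0.292523.
Rearranging for μ₀: μ₀ = (μ_n·τ_n − τ_data·x̄)/τ₀ = (-1.5297·0.292523 − 0.283186·-2.2) / 0.009337 = 0.175537/0.009337 ≈ 18.8.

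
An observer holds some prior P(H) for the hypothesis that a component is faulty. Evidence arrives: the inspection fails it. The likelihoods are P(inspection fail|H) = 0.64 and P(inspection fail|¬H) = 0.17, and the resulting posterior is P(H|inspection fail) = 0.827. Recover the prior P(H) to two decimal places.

P(H) = 0.56

In odds form, posterior odds = prior odds × likelihood ratio, so prior odds = posterior odds ÷ LR.
Posterior odds = 0.827/(1−0.827) = 4.7803. LR = 0.64/0.17 = 3.7647.
Prior odds = 4.7803/3.7647 = 1.2698, so P(H) = 1.2698/(1+1.2698) ≈ 0.56.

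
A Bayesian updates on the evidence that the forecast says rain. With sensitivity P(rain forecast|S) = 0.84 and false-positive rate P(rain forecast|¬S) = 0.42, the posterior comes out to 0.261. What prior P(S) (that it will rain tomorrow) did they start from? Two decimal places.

P(S) = 0.15

Bayes' rule in odds form gives O(S|E) = O(S)·[P(E|S)/P(E|¬S)], hence O(S) = O(S|E)/LR.
Posterior odds = 0.261/(1−0.261) = 0.3532. LR = 0.84/0.42 = 2.0000.
Prior odds = 0.3532/2.0000 = 0.1766, so P(S) = 0.1766/(1+0.1766) ≈ 0.15.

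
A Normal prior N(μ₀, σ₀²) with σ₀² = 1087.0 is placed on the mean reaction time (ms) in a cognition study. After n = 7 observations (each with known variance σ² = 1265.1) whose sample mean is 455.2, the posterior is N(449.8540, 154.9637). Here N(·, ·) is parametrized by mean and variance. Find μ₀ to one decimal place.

The posterior mean is a precision-weighted average: μ_n = (τ₀μ₀ + τ_data·x̄)/(τ₀+τ_data), with τ₀=1/σ₀² and τ_data=n/σ².
Here τ₀ = 1/1087.0 = 0.000920 and τ_data = 7/1265.1 = 0.005533, so τ_n = 0.006453.
Rearranging for μ₀: μ₀ = (μ_n·τ_n − τ_data·x̄)/τ₀ = (449.8540·0.006453 − 0.005533·455.2) / 0.000920 = 0.384286/0.000920 ≈ 417.7.

μ₀ = 417.7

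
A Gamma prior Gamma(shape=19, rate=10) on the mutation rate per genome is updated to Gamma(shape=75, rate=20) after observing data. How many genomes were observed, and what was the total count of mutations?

n = 10 genomes with total 56 mutations

Gamma–Poisson conjugacy: posterior shape = α + Σxᵢ, posterior rate = β + n.
Matching: Σxᵢ = 75 − 19 = 56 and n = 20 − 10 = 10.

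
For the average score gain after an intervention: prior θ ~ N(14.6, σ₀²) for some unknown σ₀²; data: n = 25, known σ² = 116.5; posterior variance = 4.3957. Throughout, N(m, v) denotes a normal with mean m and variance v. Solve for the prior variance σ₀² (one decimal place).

For the Normal–Normal model with known σ², precisions add: τ_n = τ₀ + n/σ².
So 1/σ₀² = 1/4.3957 − 25/116.5 = 0.227495 − 0.214592 = 0.012903.
Hence σ₀² = 1/0.012903 ≈ 77.5.

σ₀² = 77.5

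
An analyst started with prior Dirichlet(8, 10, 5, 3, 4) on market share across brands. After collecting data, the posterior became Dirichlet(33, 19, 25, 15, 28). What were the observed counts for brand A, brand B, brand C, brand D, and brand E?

For a Dirichlet(α) prior with multinomial counts c, the posterior is Dirichlet(α + c) componentwise.
Counts are posterior − prior componentwise: 33−8=25, 19−10=9, 25−5=20, 15−3=12, 28−4=24.

counts (25, 9, 20, 12, 24)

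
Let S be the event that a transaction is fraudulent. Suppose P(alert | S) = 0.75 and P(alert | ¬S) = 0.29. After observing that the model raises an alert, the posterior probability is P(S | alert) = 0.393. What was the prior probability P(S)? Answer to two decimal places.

P(S) = 0.20

Bayes' rule in odds form gives O(S|E) = O(S)·[P(E|S)/P(E|¬S)], hence O(S) = O(S|E)/LR.
Posterior odds = 0.393/(1−0.393) = 0.6474. LR = 0.75/0.29 = 2.5862.
Prior odds = 0.6474/2.5862 = 0.2503, so P(S) = 0.2503/(1+0.2503) ≈ 0.20.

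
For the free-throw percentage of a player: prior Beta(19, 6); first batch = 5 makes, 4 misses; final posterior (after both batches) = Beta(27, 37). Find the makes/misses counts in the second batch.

Because Beta–binomial updating is additive in the counts, the combined data contributed (α_post−α_prior, β_post−β_prior) successes and failures.
Total across both batches: 27−19=8 makes, 37−6=31 misses.
Subtract the first batch: 8−5=3 makes and 31−4=27 misses.

3 makes and 27 misses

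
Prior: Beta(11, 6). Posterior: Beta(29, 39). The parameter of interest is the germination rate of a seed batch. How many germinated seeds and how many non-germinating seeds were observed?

18 germinated seeds and 33 non-germinating seeds

Beta is conjugate to the binomial likelihood: posterior = Beta(α+s, β+f).
Match parameters: s=29−11=18, f=39−6=33.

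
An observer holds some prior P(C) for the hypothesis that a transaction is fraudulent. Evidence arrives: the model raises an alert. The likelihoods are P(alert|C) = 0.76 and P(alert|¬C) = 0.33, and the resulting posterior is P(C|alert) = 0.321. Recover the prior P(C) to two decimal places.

In odds form, posterior odds = prior odds × likelihood ratio, so prior odds = posterior odds ÷ LR.
Posterior odds = 0.321/(1−0.321) = 0.4728. LR = 0.76/0.33 = 2.3030.
Prior odds = 0.4728/2.3030 = 0.2053, so P(C) = 0.2053/(1+0.2053) ≈ 0.17.

P(C) = 0.17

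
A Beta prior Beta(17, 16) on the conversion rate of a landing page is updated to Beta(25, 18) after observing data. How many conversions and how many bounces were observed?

A Beta(a, b) prior with s successes and f failures in binomial data gives a Beta(a+s, b+f) posterior.
Match parameters: s=25−17=8, f=18−16=2.

8 conversions and 2 bounces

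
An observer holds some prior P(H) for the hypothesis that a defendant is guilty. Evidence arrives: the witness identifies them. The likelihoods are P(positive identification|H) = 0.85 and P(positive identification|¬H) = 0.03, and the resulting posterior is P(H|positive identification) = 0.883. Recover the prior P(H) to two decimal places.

P(H) = 0.21

In odds form, posterior odds = prior odds × likelihood ratio, so prior odds = posterior odds ÷ LR.
Posterior odds = 0.883/(1−0.883) = 7.5470. LR = 0.85/0.03 = 28.3333.
Prior odds = 7.5470/28.3333 = 0.2664, so P(H) = 0.2664/(1+0.2664) ≈ 0.21.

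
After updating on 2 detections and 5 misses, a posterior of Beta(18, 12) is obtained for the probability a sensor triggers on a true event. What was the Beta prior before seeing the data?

Beta(16, 7)

Beta is conjugate to the binomial likelihood: posterior = Beta(a+s, b+f).
So a = 18 − 2 = 16 and b = 12 − 5 = 7.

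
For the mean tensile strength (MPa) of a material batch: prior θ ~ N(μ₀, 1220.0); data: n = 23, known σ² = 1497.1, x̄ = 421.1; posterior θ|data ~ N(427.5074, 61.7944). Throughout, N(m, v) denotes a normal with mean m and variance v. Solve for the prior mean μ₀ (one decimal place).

With known observation variance, the Normal–Normal posterior has precision τ_n = τ₀ + n/σ² and mean μ_n = (τ₀μ₀ + (n/σ²)x̄)/τ_n.
Here τ₀ = 1/1220.0 = 0.000820 and τ_data = 23/1497.1 = 0.015363, so τ_n = 0.016183.
Rearranging for μ₀: μ₀ = (μ_n·τ_n − τ_data·x̄)/τ₀ = (427.5074·0.016183 − 0.015363·421.1) / 0.000820 = 0.448993/0.000820 ≈ 547.6.

μ₀ = 547.6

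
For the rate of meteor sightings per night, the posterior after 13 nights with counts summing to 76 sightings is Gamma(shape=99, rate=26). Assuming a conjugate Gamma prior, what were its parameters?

A Gamma(α, β) prior (rate parametrization) on a Poisson rate with n observations summing to S gives posterior Gamma(α+S, β+n).
So α = 99 − 76 = 23 and β = 26 − 13 = 13.

Gamma(shape=23, rate=13)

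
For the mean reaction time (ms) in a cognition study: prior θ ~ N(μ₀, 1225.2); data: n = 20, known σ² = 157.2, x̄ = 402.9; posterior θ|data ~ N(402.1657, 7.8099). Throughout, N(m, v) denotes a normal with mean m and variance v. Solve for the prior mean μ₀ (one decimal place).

The posterior mean is a precision-weighted average: μ_n = (τ₀μ₀ + τ_data·x̄)/(τ₀+τ_data), with τ₀=1/σ₀² and τ_data=n/σ².
Here τ₀ = 1/1225.2 = 0.000816 and τ_data = 20/157.2 = 0.127226, so τ_n = 0.128042.
Rearranging for μ₀: μ₀ = (μ_n·τ_n − τ_data·x̄)/τ₀ = (402.1657·0.128042 − 0.127226·402.9) / 0.000816 = 0.234745/0.000816 ≈ 287.7.

μ₀ = 287.7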